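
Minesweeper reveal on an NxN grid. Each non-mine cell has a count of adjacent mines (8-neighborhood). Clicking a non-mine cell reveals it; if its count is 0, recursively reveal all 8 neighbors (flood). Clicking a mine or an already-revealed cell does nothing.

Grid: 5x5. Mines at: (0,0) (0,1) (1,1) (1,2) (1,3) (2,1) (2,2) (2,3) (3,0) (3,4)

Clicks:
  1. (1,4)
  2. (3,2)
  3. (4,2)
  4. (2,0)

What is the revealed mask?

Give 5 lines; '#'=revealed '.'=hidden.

Answer: .....
....#
#....
.###.
.###.

Derivation:
Click 1 (1,4) count=2: revealed 1 new [(1,4)] -> total=1
Click 2 (3,2) count=3: revealed 1 new [(3,2)] -> total=2
Click 3 (4,2) count=0: revealed 5 new [(3,1) (3,3) (4,1) (4,2) (4,3)] -> total=7
Click 4 (2,0) count=3: revealed 1 new [(2,0)] -> total=8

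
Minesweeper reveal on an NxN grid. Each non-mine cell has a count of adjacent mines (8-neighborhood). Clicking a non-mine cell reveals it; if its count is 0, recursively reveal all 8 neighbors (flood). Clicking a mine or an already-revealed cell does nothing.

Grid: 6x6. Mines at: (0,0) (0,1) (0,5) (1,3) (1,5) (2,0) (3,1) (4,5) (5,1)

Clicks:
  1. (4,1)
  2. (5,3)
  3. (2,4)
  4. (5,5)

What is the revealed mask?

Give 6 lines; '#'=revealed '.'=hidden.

Answer: ......
......
..###.
..###.
.####.
..####

Derivation:
Click 1 (4,1) count=2: revealed 1 new [(4,1)] -> total=1
Click 2 (5,3) count=0: revealed 12 new [(2,2) (2,3) (2,4) (3,2) (3,3) (3,4) (4,2) (4,3) (4,4) (5,2) (5,3) (5,4)] -> total=13
Click 3 (2,4) count=2: revealed 0 new [(none)] -> total=13
Click 4 (5,5) count=1: revealed 1 new [(5,5)] -> total=14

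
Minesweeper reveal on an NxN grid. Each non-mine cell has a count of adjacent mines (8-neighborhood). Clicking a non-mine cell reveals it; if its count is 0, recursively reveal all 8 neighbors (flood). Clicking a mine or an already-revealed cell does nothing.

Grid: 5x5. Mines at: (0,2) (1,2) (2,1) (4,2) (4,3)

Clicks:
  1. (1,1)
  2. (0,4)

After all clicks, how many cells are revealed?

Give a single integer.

Click 1 (1,1) count=3: revealed 1 new [(1,1)] -> total=1
Click 2 (0,4) count=0: revealed 8 new [(0,3) (0,4) (1,3) (1,4) (2,3) (2,4) (3,3) (3,4)] -> total=9

Answer: 9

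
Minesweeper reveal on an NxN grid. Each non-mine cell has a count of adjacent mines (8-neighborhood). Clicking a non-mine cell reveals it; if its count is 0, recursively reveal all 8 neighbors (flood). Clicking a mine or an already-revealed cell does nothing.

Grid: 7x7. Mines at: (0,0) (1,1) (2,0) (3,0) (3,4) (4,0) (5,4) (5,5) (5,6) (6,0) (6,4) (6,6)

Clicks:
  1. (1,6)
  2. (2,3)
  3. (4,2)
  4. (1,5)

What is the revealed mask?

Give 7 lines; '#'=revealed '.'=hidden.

Answer: ..#####
..#####
.######
.###.##
.###.##
.###...
.###...

Derivation:
Click 1 (1,6) count=0: revealed 19 new [(0,2) (0,3) (0,4) (0,5) (0,6) (1,2) (1,3) (1,4) (1,5) (1,6) (2,2) (2,3) (2,4) (2,5) (2,6) (3,5) (3,6) (4,5) (4,6)] -> total=19
Click 2 (2,3) count=1: revealed 0 new [(none)] -> total=19
Click 3 (4,2) count=0: revealed 13 new [(2,1) (3,1) (3,2) (3,3) (4,1) (4,2) (4,3) (5,1) (5,2) (5,3) (6,1) (6,2) (6,3)] -> total=32
Click 4 (1,5) count=0: revealed 0 new [(none)] -> total=32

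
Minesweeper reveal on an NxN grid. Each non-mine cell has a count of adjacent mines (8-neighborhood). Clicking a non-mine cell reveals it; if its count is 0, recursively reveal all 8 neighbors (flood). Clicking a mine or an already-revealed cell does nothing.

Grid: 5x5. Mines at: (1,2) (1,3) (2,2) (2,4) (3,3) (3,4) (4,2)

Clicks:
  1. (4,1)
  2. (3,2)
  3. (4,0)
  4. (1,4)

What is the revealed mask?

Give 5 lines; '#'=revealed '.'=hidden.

Click 1 (4,1) count=1: revealed 1 new [(4,1)] -> total=1
Click 2 (3,2) count=3: revealed 1 new [(3,2)] -> total=2
Click 3 (4,0) count=0: revealed 9 new [(0,0) (0,1) (1,0) (1,1) (2,0) (2,1) (3,0) (3,1) (4,0)] -> total=11
Click 4 (1,4) count=2: revealed 1 new [(1,4)] -> total=12

Answer: ##...
##..#
##...
###..
##...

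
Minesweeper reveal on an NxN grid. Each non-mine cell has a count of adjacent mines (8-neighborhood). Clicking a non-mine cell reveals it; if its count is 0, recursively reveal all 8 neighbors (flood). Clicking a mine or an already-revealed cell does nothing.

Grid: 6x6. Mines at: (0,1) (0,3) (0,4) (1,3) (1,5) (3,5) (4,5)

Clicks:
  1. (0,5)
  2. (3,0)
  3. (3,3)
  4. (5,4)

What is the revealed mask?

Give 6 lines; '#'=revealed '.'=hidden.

Click 1 (0,5) count=2: revealed 1 new [(0,5)] -> total=1
Click 2 (3,0) count=0: revealed 23 new [(1,0) (1,1) (1,2) (2,0) (2,1) (2,2) (2,3) (2,4) (3,0) (3,1) (3,2) (3,3) (3,4) (4,0) (4,1) (4,2) (4,3) (4,4) (5,0) (5,1) (5,2) (5,3) (5,4)] -> total=24
Click 3 (3,3) count=0: revealed 0 new [(none)] -> total=24
Click 4 (5,4) count=1: revealed 0 new [(none)] -> total=24

Answer: .....#
###...
#####.
#####.
#####.
#####.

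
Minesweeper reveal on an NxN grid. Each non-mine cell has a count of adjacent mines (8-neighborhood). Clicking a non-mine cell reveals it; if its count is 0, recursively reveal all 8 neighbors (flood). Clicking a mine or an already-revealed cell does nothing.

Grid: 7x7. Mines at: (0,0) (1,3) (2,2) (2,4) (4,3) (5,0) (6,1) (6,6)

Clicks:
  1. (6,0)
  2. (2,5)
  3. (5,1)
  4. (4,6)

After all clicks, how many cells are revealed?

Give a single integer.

Answer: 19

Derivation:
Click 1 (6,0) count=2: revealed 1 new [(6,0)] -> total=1
Click 2 (2,5) count=1: revealed 1 new [(2,5)] -> total=2
Click 3 (5,1) count=2: revealed 1 new [(5,1)] -> total=3
Click 4 (4,6) count=0: revealed 16 new [(0,4) (0,5) (0,6) (1,4) (1,5) (1,6) (2,6) (3,4) (3,5) (3,6) (4,4) (4,5) (4,6) (5,4) (5,5) (5,6)] -> total=19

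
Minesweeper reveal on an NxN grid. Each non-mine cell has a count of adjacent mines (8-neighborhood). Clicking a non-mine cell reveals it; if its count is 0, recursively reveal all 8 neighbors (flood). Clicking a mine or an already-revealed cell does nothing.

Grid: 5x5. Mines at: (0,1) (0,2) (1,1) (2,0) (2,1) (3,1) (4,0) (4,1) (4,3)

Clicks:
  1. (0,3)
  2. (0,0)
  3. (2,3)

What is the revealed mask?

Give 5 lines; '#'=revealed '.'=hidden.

Answer: #..##
..###
..###
..###
.....

Derivation:
Click 1 (0,3) count=1: revealed 1 new [(0,3)] -> total=1
Click 2 (0,0) count=2: revealed 1 new [(0,0)] -> total=2
Click 3 (2,3) count=0: revealed 10 new [(0,4) (1,2) (1,3) (1,4) (2,2) (2,3) (2,4) (3,2) (3,3) (3,4)] -> total=12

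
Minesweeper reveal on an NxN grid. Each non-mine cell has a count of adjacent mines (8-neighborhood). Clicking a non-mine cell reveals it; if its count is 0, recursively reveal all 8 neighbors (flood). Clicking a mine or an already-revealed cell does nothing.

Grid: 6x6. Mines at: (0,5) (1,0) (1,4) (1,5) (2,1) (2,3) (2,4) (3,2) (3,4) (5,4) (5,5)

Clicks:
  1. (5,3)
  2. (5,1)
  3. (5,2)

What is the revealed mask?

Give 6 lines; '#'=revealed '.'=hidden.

Answer: ......
......
......
##....
####..
####..

Derivation:
Click 1 (5,3) count=1: revealed 1 new [(5,3)] -> total=1
Click 2 (5,1) count=0: revealed 9 new [(3,0) (3,1) (4,0) (4,1) (4,2) (4,3) (5,0) (5,1) (5,2)] -> total=10
Click 3 (5,2) count=0: revealed 0 new [(none)] -> total=10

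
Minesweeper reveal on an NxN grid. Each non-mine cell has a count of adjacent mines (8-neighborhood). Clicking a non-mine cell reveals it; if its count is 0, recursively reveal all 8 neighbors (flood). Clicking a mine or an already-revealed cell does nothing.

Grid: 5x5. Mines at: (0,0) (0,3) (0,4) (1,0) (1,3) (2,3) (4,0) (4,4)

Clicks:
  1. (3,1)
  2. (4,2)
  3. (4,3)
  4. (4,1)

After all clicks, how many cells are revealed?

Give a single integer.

Click 1 (3,1) count=1: revealed 1 new [(3,1)] -> total=1
Click 2 (4,2) count=0: revealed 5 new [(3,2) (3,3) (4,1) (4,2) (4,3)] -> total=6
Click 3 (4,3) count=1: revealed 0 new [(none)] -> total=6
Click 4 (4,1) count=1: revealed 0 new [(none)] -> total=6

Answer: 6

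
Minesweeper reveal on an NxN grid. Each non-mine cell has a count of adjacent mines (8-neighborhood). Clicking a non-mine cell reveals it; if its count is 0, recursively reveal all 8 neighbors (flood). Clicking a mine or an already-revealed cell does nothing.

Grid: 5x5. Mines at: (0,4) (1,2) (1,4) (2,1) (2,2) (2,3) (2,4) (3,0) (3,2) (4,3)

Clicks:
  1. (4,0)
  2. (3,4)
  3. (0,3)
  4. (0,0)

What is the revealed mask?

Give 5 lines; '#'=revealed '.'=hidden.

Answer: ##.#.
##...
.....
....#
#....

Derivation:
Click 1 (4,0) count=1: revealed 1 new [(4,0)] -> total=1
Click 2 (3,4) count=3: revealed 1 new [(3,4)] -> total=2
Click 3 (0,3) count=3: revealed 1 new [(0,3)] -> total=3
Click 4 (0,0) count=0: revealed 4 new [(0,0) (0,1) (1,0) (1,1)] -> total=7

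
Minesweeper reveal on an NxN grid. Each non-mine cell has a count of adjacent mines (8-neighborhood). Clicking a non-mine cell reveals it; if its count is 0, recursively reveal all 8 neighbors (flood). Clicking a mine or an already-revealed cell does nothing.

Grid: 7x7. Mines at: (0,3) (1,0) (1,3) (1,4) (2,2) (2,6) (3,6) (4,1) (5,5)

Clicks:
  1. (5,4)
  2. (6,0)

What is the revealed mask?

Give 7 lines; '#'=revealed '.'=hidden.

Answer: .......
.......
...###.
..####.
..####.
#####..
#####..

Derivation:
Click 1 (5,4) count=1: revealed 1 new [(5,4)] -> total=1
Click 2 (6,0) count=0: revealed 20 new [(2,3) (2,4) (2,5) (3,2) (3,3) (3,4) (3,5) (4,2) (4,3) (4,4) (4,5) (5,0) (5,1) (5,2) (5,3) (6,0) (6,1) (6,2) (6,3) (6,4)] -> total=21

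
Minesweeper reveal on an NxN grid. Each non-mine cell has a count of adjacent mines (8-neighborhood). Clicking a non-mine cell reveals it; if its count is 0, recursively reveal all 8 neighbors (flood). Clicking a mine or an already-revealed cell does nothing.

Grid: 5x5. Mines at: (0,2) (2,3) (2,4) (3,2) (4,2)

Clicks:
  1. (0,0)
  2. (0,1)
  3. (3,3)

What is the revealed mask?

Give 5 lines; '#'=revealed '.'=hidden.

Click 1 (0,0) count=0: revealed 10 new [(0,0) (0,1) (1,0) (1,1) (2,0) (2,1) (3,0) (3,1) (4,0) (4,1)] -> total=10
Click 2 (0,1) count=1: revealed 0 new [(none)] -> total=10
Click 3 (3,3) count=4: revealed 1 new [(3,3)] -> total=11

Answer: ##...
##...
##...
##.#.
##...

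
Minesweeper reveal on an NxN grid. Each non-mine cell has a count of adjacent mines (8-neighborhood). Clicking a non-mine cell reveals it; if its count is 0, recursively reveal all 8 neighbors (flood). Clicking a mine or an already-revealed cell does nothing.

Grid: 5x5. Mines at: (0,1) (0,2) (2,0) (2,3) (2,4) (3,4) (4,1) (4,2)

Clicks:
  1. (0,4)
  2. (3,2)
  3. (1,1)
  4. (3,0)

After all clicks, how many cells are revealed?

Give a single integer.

Answer: 7

Derivation:
Click 1 (0,4) count=0: revealed 4 new [(0,3) (0,4) (1,3) (1,4)] -> total=4
Click 2 (3,2) count=3: revealed 1 new [(3,2)] -> total=5
Click 3 (1,1) count=3: revealed 1 new [(1,1)] -> total=6
Click 4 (3,0) count=2: revealed 1 new [(3,0)] -> total=7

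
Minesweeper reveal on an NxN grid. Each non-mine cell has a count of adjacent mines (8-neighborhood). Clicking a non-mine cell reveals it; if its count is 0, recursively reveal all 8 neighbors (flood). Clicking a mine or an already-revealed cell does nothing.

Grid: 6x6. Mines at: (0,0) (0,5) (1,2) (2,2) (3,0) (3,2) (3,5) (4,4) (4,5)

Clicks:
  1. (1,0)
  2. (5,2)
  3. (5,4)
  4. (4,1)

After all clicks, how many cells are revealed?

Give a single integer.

Answer: 10

Derivation:
Click 1 (1,0) count=1: revealed 1 new [(1,0)] -> total=1
Click 2 (5,2) count=0: revealed 8 new [(4,0) (4,1) (4,2) (4,3) (5,0) (5,1) (5,2) (5,3)] -> total=9
Click 3 (5,4) count=2: revealed 1 new [(5,4)] -> total=10
Click 4 (4,1) count=2: revealed 0 new [(none)] -> total=10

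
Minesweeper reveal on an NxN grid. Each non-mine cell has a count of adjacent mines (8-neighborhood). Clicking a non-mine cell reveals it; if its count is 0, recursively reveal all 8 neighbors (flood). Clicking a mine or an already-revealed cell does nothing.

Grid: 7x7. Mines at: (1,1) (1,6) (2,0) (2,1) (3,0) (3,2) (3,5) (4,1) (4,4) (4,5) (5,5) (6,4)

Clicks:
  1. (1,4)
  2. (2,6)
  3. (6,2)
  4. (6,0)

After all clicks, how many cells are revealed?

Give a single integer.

Answer: 21

Derivation:
Click 1 (1,4) count=0: revealed 12 new [(0,2) (0,3) (0,4) (0,5) (1,2) (1,3) (1,4) (1,5) (2,2) (2,3) (2,4) (2,5)] -> total=12
Click 2 (2,6) count=2: revealed 1 new [(2,6)] -> total=13
Click 3 (6,2) count=0: revealed 8 new [(5,0) (5,1) (5,2) (5,3) (6,0) (6,1) (6,2) (6,3)] -> total=21
Click 4 (6,0) count=0: revealed 0 new [(none)] -> total=21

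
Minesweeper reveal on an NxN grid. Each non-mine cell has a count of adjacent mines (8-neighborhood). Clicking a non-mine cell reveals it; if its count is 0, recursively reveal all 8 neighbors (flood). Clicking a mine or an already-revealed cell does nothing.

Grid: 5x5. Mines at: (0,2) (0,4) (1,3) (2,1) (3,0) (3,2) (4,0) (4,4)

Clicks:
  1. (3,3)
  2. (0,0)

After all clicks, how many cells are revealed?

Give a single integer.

Click 1 (3,3) count=2: revealed 1 new [(3,3)] -> total=1
Click 2 (0,0) count=0: revealed 4 new [(0,0) (0,1) (1,0) (1,1)] -> total=5

Answer: 5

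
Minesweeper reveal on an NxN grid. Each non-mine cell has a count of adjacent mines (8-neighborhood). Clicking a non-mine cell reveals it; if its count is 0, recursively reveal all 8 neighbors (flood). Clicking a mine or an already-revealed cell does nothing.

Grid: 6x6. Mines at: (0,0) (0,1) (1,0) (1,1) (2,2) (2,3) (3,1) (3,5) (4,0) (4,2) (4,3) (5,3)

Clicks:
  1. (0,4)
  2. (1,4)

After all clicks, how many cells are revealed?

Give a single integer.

Answer: 10

Derivation:
Click 1 (0,4) count=0: revealed 10 new [(0,2) (0,3) (0,4) (0,5) (1,2) (1,3) (1,4) (1,5) (2,4) (2,5)] -> total=10
Click 2 (1,4) count=1: revealed 0 new [(none)] -> total=10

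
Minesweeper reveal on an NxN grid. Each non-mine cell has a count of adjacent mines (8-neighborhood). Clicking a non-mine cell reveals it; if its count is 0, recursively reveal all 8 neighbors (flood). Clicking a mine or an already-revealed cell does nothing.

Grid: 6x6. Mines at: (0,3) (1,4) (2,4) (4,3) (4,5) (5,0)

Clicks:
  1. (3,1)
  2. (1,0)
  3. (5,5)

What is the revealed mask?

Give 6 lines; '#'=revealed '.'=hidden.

Click 1 (3,1) count=0: revealed 18 new [(0,0) (0,1) (0,2) (1,0) (1,1) (1,2) (1,3) (2,0) (2,1) (2,2) (2,3) (3,0) (3,1) (3,2) (3,3) (4,0) (4,1) (4,2)] -> total=18
Click 2 (1,0) count=0: revealed 0 new [(none)] -> total=18
Click 3 (5,5) count=1: revealed 1 new [(5,5)] -> total=19

Answer: ###...
####..
####..
####..
###...
.....#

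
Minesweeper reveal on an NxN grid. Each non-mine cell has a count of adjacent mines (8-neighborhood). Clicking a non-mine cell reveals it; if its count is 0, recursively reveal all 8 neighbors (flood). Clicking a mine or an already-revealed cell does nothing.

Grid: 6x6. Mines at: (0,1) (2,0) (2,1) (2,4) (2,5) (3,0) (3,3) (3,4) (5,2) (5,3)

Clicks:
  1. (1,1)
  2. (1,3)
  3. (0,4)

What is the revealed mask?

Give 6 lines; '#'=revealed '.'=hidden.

Click 1 (1,1) count=3: revealed 1 new [(1,1)] -> total=1
Click 2 (1,3) count=1: revealed 1 new [(1,3)] -> total=2
Click 3 (0,4) count=0: revealed 7 new [(0,2) (0,3) (0,4) (0,5) (1,2) (1,4) (1,5)] -> total=9

Answer: ..####
.#####
......
......
......
......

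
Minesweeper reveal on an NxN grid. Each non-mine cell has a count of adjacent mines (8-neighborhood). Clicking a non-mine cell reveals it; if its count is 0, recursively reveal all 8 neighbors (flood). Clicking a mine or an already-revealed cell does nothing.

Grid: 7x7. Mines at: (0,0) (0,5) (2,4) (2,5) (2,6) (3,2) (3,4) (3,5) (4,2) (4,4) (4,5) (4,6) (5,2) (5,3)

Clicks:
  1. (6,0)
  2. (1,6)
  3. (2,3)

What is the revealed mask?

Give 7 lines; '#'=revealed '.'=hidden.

Click 1 (6,0) count=0: revealed 12 new [(1,0) (1,1) (2,0) (2,1) (3,0) (3,1) (4,0) (4,1) (5,0) (5,1) (6,0) (6,1)] -> total=12
Click 2 (1,6) count=3: revealed 1 new [(1,6)] -> total=13
Click 3 (2,3) count=3: revealed 1 new [(2,3)] -> total=14

Answer: .......
##....#
##.#...
##.....
##.....
##.....
##.....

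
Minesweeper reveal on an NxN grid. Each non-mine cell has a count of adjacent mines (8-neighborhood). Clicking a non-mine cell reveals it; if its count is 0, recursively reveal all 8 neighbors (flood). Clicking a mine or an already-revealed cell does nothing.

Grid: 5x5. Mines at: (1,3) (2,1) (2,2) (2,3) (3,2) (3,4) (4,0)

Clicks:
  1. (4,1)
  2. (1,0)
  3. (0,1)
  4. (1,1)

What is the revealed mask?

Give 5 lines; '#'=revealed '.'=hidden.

Answer: ###..
###..
.....
.....
.#...

Derivation:
Click 1 (4,1) count=2: revealed 1 new [(4,1)] -> total=1
Click 2 (1,0) count=1: revealed 1 new [(1,0)] -> total=2
Click 3 (0,1) count=0: revealed 5 new [(0,0) (0,1) (0,2) (1,1) (1,2)] -> total=7
Click 4 (1,1) count=2: revealed 0 new [(none)] -> total=7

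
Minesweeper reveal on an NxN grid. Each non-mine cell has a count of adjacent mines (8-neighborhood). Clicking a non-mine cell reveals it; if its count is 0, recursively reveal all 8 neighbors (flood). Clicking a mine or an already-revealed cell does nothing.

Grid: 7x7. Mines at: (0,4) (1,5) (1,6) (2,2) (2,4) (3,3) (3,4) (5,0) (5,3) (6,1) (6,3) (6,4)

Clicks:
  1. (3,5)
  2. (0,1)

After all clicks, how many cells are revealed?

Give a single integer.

Answer: 15

Derivation:
Click 1 (3,5) count=2: revealed 1 new [(3,5)] -> total=1
Click 2 (0,1) count=0: revealed 14 new [(0,0) (0,1) (0,2) (0,3) (1,0) (1,1) (1,2) (1,3) (2,0) (2,1) (3,0) (3,1) (4,0) (4,1)] -> total=15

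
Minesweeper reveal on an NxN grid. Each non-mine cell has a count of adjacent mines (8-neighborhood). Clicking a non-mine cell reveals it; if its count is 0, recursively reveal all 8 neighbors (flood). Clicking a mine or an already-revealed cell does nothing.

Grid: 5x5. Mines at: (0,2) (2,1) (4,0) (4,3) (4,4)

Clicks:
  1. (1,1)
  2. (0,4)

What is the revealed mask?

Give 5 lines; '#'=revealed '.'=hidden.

Answer: ...##
.####
..###
..###
.....

Derivation:
Click 1 (1,1) count=2: revealed 1 new [(1,1)] -> total=1
Click 2 (0,4) count=0: revealed 11 new [(0,3) (0,4) (1,2) (1,3) (1,4) (2,2) (2,3) (2,4) (3,2) (3,3) (3,4)] -> total=12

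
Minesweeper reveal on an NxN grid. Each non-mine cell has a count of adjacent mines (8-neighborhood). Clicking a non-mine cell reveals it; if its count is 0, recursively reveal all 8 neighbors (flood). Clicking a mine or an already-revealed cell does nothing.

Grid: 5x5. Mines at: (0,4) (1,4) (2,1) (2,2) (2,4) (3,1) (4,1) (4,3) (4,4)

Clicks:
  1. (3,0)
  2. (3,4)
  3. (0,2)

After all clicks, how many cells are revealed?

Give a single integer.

Answer: 10

Derivation:
Click 1 (3,0) count=3: revealed 1 new [(3,0)] -> total=1
Click 2 (3,4) count=3: revealed 1 new [(3,4)] -> total=2
Click 3 (0,2) count=0: revealed 8 new [(0,0) (0,1) (0,2) (0,3) (1,0) (1,1) (1,2) (1,3)] -> total=10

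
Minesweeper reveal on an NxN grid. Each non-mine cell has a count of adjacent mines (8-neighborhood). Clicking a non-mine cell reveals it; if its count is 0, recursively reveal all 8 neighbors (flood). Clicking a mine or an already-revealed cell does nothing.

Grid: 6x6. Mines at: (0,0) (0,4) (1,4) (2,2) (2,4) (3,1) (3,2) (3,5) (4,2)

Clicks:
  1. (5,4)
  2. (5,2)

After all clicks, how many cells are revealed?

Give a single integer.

Answer: 7

Derivation:
Click 1 (5,4) count=0: revealed 6 new [(4,3) (4,4) (4,5) (5,3) (5,4) (5,5)] -> total=6
Click 2 (5,2) count=1: revealed 1 new [(5,2)] -> total=7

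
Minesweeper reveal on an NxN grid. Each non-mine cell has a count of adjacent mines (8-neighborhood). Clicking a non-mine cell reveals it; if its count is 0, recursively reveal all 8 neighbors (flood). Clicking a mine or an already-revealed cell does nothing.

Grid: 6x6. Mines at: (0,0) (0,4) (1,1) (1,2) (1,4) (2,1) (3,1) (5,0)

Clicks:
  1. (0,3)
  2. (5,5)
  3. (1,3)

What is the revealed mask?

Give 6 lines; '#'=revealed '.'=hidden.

Click 1 (0,3) count=3: revealed 1 new [(0,3)] -> total=1
Click 2 (5,5) count=0: revealed 18 new [(2,2) (2,3) (2,4) (2,5) (3,2) (3,3) (3,4) (3,5) (4,1) (4,2) (4,3) (4,4) (4,5) (5,1) (5,2) (5,3) (5,4) (5,5)] -> total=19
Click 3 (1,3) count=3: revealed 1 new [(1,3)] -> total=20

Answer: ...#..
...#..
..####
..####
.#####
.#####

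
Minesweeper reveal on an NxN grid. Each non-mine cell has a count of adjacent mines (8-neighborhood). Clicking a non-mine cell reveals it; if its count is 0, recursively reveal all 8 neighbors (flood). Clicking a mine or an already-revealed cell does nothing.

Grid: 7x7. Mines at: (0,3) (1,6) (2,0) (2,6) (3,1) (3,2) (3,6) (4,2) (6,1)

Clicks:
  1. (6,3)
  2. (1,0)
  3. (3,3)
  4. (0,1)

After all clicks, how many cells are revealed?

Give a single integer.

Click 1 (6,3) count=0: revealed 23 new [(1,3) (1,4) (1,5) (2,3) (2,4) (2,5) (3,3) (3,4) (3,5) (4,3) (4,4) (4,5) (4,6) (5,2) (5,3) (5,4) (5,5) (5,6) (6,2) (6,3) (6,4) (6,5) (6,6)] -> total=23
Click 2 (1,0) count=1: revealed 1 new [(1,0)] -> total=24
Click 3 (3,3) count=2: revealed 0 new [(none)] -> total=24
Click 4 (0,1) count=0: revealed 5 new [(0,0) (0,1) (0,2) (1,1) (1,2)] -> total=29

Answer: 29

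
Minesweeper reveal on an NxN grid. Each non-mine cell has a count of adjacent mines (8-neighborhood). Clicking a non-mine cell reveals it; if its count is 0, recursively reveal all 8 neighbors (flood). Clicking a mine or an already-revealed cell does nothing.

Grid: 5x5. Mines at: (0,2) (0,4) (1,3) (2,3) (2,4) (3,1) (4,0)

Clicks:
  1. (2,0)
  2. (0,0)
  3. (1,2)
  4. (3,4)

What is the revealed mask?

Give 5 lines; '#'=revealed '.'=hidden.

Click 1 (2,0) count=1: revealed 1 new [(2,0)] -> total=1
Click 2 (0,0) count=0: revealed 5 new [(0,0) (0,1) (1,0) (1,1) (2,1)] -> total=6
Click 3 (1,2) count=3: revealed 1 new [(1,2)] -> total=7
Click 4 (3,4) count=2: revealed 1 new [(3,4)] -> total=8

Answer: ##...
###..
##...
....#
.....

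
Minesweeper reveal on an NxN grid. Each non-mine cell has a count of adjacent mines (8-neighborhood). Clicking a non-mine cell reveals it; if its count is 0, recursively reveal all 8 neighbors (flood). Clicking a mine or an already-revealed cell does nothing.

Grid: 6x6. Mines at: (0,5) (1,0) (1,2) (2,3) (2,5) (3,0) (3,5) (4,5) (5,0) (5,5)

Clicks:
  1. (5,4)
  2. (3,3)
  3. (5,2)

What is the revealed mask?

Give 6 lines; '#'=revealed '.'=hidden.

Click 1 (5,4) count=2: revealed 1 new [(5,4)] -> total=1
Click 2 (3,3) count=1: revealed 1 new [(3,3)] -> total=2
Click 3 (5,2) count=0: revealed 10 new [(3,1) (3,2) (3,4) (4,1) (4,2) (4,3) (4,4) (5,1) (5,2) (5,3)] -> total=12

Answer: ......
......
......
.####.
.####.
.####.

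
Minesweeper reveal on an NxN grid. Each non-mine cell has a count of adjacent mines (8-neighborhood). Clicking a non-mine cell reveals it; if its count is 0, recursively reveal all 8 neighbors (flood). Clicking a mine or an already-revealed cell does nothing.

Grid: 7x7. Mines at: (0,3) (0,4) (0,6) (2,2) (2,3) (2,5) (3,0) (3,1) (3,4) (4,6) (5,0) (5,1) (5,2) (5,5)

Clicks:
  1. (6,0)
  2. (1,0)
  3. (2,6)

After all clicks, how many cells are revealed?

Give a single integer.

Answer: 10

Derivation:
Click 1 (6,0) count=2: revealed 1 new [(6,0)] -> total=1
Click 2 (1,0) count=0: revealed 8 new [(0,0) (0,1) (0,2) (1,0) (1,1) (1,2) (2,0) (2,1)] -> total=9
Click 3 (2,6) count=1: revealed 1 new [(2,6)] -> total=10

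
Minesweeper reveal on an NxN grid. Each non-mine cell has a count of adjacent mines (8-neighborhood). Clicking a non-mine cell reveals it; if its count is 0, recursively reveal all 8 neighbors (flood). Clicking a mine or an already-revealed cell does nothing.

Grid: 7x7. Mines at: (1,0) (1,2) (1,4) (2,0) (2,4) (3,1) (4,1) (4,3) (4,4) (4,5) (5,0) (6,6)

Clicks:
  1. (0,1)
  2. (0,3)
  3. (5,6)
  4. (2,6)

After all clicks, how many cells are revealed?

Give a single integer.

Answer: 11

Derivation:
Click 1 (0,1) count=2: revealed 1 new [(0,1)] -> total=1
Click 2 (0,3) count=2: revealed 1 new [(0,3)] -> total=2
Click 3 (5,6) count=2: revealed 1 new [(5,6)] -> total=3
Click 4 (2,6) count=0: revealed 8 new [(0,5) (0,6) (1,5) (1,6) (2,5) (2,6) (3,5) (3,6)] -> total=11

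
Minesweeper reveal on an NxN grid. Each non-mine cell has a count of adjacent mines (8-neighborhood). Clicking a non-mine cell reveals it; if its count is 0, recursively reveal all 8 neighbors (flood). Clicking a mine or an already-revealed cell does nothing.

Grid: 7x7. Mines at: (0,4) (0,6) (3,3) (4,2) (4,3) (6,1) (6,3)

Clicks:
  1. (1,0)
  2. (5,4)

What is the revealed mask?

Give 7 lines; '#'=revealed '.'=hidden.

Answer: ####...
####...
####...
###....
##.....
##..#..
.......

Derivation:
Click 1 (1,0) count=0: revealed 19 new [(0,0) (0,1) (0,2) (0,3) (1,0) (1,1) (1,2) (1,3) (2,0) (2,1) (2,2) (2,3) (3,0) (3,1) (3,2) (4,0) (4,1) (5,0) (5,1)] -> total=19
Click 2 (5,4) count=2: revealed 1 new [(5,4)] -> total=20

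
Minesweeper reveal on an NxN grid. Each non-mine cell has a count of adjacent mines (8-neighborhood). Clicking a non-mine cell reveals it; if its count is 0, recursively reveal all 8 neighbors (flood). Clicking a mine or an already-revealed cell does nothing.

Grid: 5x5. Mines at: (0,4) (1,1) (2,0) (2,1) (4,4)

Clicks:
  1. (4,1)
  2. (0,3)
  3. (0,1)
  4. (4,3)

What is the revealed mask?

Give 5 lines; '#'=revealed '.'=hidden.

Answer: .#.#.
.....
.....
####.
####.

Derivation:
Click 1 (4,1) count=0: revealed 8 new [(3,0) (3,1) (3,2) (3,3) (4,0) (4,1) (4,2) (4,3)] -> total=8
Click 2 (0,3) count=1: revealed 1 new [(0,3)] -> total=9
Click 3 (0,1) count=1: revealed 1 new [(0,1)] -> total=10
Click 4 (4,3) count=1: revealed 0 new [(none)] -> total=10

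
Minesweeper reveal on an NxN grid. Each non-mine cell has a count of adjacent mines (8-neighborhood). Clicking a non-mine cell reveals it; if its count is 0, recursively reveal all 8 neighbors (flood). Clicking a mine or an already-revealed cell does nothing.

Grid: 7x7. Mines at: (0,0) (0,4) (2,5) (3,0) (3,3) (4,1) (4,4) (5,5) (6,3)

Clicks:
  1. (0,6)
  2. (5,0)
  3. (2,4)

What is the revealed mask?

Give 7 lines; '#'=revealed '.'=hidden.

Click 1 (0,6) count=0: revealed 4 new [(0,5) (0,6) (1,5) (1,6)] -> total=4
Click 2 (5,0) count=1: revealed 1 new [(5,0)] -> total=5
Click 3 (2,4) count=2: revealed 1 new [(2,4)] -> total=6

Answer: .....##
.....##
....#..
.......
.......
#......
.......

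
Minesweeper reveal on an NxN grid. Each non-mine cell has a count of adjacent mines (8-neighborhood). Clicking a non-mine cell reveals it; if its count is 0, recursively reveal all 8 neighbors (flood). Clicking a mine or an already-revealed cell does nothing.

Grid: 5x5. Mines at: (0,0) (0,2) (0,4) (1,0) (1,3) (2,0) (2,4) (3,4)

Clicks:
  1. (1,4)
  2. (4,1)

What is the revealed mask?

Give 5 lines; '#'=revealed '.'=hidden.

Answer: .....
....#
.###.
####.
####.

Derivation:
Click 1 (1,4) count=3: revealed 1 new [(1,4)] -> total=1
Click 2 (4,1) count=0: revealed 11 new [(2,1) (2,2) (2,3) (3,0) (3,1) (3,2) (3,3) (4,0) (4,1) (4,2) (4,3)] -> total=12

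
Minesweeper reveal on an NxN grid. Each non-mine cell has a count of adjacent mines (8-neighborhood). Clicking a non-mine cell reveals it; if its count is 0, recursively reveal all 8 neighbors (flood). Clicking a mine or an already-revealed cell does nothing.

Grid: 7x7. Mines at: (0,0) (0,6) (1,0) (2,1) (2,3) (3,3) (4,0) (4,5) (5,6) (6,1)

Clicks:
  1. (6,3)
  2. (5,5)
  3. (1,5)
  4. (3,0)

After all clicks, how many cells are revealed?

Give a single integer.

Answer: 13

Derivation:
Click 1 (6,3) count=0: revealed 11 new [(4,2) (4,3) (4,4) (5,2) (5,3) (5,4) (5,5) (6,2) (6,3) (6,4) (6,5)] -> total=11
Click 2 (5,5) count=2: revealed 0 new [(none)] -> total=11
Click 3 (1,5) count=1: revealed 1 new [(1,5)] -> total=12
Click 4 (3,0) count=2: revealed 1 new [(3,0)] -> total=13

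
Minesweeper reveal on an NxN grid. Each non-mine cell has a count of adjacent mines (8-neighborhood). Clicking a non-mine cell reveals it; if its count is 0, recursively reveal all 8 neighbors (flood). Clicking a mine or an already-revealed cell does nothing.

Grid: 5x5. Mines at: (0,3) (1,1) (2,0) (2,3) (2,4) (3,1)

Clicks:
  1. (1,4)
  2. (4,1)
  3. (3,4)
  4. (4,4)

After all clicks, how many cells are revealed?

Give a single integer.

Click 1 (1,4) count=3: revealed 1 new [(1,4)] -> total=1
Click 2 (4,1) count=1: revealed 1 new [(4,1)] -> total=2
Click 3 (3,4) count=2: revealed 1 new [(3,4)] -> total=3
Click 4 (4,4) count=0: revealed 5 new [(3,2) (3,3) (4,2) (4,3) (4,4)] -> total=8

Answer: 8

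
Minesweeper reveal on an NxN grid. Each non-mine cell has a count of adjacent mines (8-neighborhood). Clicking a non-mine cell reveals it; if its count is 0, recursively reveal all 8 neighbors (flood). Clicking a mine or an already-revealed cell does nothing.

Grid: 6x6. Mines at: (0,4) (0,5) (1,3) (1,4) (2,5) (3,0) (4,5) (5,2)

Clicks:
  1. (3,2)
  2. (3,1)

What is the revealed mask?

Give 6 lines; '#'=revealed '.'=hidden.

Answer: ......
......
.####.
.####.
.####.
......

Derivation:
Click 1 (3,2) count=0: revealed 12 new [(2,1) (2,2) (2,3) (2,4) (3,1) (3,2) (3,3) (3,4) (4,1) (4,2) (4,3) (4,4)] -> total=12
Click 2 (3,1) count=1: revealed 0 new [(none)] -> total=12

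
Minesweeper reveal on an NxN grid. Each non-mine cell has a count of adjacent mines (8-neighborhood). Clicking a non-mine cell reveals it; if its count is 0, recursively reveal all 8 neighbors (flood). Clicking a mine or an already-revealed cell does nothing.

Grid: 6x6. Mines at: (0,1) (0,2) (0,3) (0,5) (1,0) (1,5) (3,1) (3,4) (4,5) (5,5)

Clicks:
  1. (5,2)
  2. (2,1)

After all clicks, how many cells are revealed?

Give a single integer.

Click 1 (5,2) count=0: revealed 10 new [(4,0) (4,1) (4,2) (4,3) (4,4) (5,0) (5,1) (5,2) (5,3) (5,4)] -> total=10
Click 2 (2,1) count=2: revealed 1 new [(2,1)] -> total=11

Answer: 11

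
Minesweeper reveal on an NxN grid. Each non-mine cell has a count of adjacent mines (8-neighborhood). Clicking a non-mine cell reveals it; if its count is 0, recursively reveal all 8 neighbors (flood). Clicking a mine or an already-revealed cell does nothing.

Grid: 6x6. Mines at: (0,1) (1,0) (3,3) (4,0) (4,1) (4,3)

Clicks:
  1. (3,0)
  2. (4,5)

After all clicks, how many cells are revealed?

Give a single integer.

Click 1 (3,0) count=2: revealed 1 new [(3,0)] -> total=1
Click 2 (4,5) count=0: revealed 18 new [(0,2) (0,3) (0,4) (0,5) (1,2) (1,3) (1,4) (1,5) (2,2) (2,3) (2,4) (2,5) (3,4) (3,5) (4,4) (4,5) (5,4) (5,5)] -> total=19

Answer: 19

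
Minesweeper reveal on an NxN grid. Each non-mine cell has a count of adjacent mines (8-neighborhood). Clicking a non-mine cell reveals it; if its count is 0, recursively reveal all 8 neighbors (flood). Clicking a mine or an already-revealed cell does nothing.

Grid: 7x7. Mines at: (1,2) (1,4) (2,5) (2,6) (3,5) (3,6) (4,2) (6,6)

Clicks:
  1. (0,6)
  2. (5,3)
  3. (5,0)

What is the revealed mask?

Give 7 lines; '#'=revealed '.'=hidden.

Answer: ##...##
##...##
##.....
##.....
##.###.
######.
######.

Derivation:
Click 1 (0,6) count=0: revealed 4 new [(0,5) (0,6) (1,5) (1,6)] -> total=4
Click 2 (5,3) count=1: revealed 1 new [(5,3)] -> total=5
Click 3 (5,0) count=0: revealed 24 new [(0,0) (0,1) (1,0) (1,1) (2,0) (2,1) (3,0) (3,1) (4,0) (4,1) (4,3) (4,4) (4,5) (5,0) (5,1) (5,2) (5,4) (5,5) (6,0) (6,1) (6,2) (6,3) (6,4) (6,5)] -> total=29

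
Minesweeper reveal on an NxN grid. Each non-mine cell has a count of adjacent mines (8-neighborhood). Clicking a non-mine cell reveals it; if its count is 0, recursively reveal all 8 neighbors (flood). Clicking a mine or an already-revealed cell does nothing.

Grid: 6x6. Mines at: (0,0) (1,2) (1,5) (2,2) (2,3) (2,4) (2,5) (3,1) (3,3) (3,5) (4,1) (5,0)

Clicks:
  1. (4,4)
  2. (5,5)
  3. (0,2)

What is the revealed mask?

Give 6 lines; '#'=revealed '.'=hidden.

Answer: ..#...
......
......
......
..####
..####

Derivation:
Click 1 (4,4) count=2: revealed 1 new [(4,4)] -> total=1
Click 2 (5,5) count=0: revealed 7 new [(4,2) (4,3) (4,5) (5,2) (5,3) (5,4) (5,5)] -> total=8
Click 3 (0,2) count=1: revealed 1 new [(0,2)] -> total=9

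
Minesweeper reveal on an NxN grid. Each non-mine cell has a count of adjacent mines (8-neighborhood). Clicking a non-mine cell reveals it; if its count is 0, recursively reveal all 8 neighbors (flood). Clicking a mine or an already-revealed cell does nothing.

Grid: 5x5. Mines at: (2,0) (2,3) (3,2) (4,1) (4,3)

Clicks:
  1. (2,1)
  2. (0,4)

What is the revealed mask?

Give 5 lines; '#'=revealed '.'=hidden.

Click 1 (2,1) count=2: revealed 1 new [(2,1)] -> total=1
Click 2 (0,4) count=0: revealed 10 new [(0,0) (0,1) (0,2) (0,3) (0,4) (1,0) (1,1) (1,2) (1,3) (1,4)] -> total=11

Answer: #####
#####
.#...
.....
.....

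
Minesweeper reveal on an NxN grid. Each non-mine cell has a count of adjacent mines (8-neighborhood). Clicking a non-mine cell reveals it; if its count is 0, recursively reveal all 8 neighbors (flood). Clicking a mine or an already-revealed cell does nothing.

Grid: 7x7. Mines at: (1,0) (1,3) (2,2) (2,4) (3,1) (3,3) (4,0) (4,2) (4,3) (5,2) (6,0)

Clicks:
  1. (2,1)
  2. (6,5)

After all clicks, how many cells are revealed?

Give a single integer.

Click 1 (2,1) count=3: revealed 1 new [(2,1)] -> total=1
Click 2 (6,5) count=0: revealed 22 new [(0,4) (0,5) (0,6) (1,4) (1,5) (1,6) (2,5) (2,6) (3,4) (3,5) (3,6) (4,4) (4,5) (4,6) (5,3) (5,4) (5,5) (5,6) (6,3) (6,4) (6,5) (6,6)] -> total=23

Answer: 23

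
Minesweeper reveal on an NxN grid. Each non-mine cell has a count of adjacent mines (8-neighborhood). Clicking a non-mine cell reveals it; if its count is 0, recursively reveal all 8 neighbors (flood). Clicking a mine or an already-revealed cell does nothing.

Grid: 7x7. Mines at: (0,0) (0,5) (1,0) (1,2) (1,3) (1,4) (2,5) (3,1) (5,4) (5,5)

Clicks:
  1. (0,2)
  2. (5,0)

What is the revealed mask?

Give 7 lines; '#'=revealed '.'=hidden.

Click 1 (0,2) count=2: revealed 1 new [(0,2)] -> total=1
Click 2 (5,0) count=0: revealed 12 new [(4,0) (4,1) (4,2) (4,3) (5,0) (5,1) (5,2) (5,3) (6,0) (6,1) (6,2) (6,3)] -> total=13

Answer: ..#....
.......
.......
.......
####...
####...
####...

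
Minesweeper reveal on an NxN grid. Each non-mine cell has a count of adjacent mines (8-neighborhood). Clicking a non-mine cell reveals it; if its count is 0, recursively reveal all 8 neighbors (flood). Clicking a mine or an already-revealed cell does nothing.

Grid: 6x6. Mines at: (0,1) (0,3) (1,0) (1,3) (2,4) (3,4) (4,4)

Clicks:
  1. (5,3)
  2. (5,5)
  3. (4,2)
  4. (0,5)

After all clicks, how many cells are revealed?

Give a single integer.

Click 1 (5,3) count=1: revealed 1 new [(5,3)] -> total=1
Click 2 (5,5) count=1: revealed 1 new [(5,5)] -> total=2
Click 3 (4,2) count=0: revealed 15 new [(2,0) (2,1) (2,2) (2,3) (3,0) (3,1) (3,2) (3,3) (4,0) (4,1) (4,2) (4,3) (5,0) (5,1) (5,2)] -> total=17
Click 4 (0,5) count=0: revealed 4 new [(0,4) (0,5) (1,4) (1,5)] -> total=21

Answer: 21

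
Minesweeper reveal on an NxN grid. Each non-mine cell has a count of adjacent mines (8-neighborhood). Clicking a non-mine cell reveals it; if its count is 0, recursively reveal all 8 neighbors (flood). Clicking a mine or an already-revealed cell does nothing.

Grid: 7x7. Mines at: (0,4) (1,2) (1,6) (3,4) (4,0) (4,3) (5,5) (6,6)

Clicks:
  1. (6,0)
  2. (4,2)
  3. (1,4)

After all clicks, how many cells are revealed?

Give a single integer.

Answer: 12

Derivation:
Click 1 (6,0) count=0: revealed 10 new [(5,0) (5,1) (5,2) (5,3) (5,4) (6,0) (6,1) (6,2) (6,3) (6,4)] -> total=10
Click 2 (4,2) count=1: revealed 1 new [(4,2)] -> total=11
Click 3 (1,4) count=1: revealed 1 new [(1,4)] -> total=12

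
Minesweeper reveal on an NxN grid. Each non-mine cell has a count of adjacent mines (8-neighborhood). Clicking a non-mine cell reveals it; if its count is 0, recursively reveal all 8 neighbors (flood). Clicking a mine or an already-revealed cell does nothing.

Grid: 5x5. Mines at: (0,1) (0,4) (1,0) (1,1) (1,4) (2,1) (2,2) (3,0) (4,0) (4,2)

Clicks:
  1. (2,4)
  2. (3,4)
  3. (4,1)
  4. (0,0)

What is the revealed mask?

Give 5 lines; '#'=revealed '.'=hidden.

Click 1 (2,4) count=1: revealed 1 new [(2,4)] -> total=1
Click 2 (3,4) count=0: revealed 5 new [(2,3) (3,3) (3,4) (4,3) (4,4)] -> total=6
Click 3 (4,1) count=3: revealed 1 new [(4,1)] -> total=7
Click 4 (0,0) count=3: revealed 1 new [(0,0)] -> total=8

Answer: #....
.....
...##
...##
.#.##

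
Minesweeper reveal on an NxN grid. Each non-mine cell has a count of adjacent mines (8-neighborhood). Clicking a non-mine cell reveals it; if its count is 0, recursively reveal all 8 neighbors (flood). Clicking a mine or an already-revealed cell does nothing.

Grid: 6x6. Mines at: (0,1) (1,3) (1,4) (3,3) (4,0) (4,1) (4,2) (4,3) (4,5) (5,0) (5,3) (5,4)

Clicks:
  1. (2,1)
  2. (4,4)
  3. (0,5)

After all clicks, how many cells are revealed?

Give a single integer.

Click 1 (2,1) count=0: revealed 9 new [(1,0) (1,1) (1,2) (2,0) (2,1) (2,2) (3,0) (3,1) (3,2)] -> total=9
Click 2 (4,4) count=5: revealed 1 new [(4,4)] -> total=10
Click 3 (0,5) count=1: revealed 1 new [(0,5)] -> total=11

Answer: 11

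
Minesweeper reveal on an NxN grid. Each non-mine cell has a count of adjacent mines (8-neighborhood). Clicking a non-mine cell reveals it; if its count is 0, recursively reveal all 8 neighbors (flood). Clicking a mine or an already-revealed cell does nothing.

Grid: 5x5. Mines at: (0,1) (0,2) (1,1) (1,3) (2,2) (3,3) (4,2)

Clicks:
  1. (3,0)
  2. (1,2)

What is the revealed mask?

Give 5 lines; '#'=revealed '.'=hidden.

Answer: .....
..#..
##...
##...
##...

Derivation:
Click 1 (3,0) count=0: revealed 6 new [(2,0) (2,1) (3,0) (3,1) (4,0) (4,1)] -> total=6
Click 2 (1,2) count=5: revealed 1 new [(1,2)] -> total=7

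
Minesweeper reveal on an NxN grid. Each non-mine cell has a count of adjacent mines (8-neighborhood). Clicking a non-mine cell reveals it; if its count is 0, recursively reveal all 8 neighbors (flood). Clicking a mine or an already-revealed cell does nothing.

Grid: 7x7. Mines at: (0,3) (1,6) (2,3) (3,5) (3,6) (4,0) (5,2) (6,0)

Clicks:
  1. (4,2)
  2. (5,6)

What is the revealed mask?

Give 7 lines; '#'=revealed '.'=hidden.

Answer: .......
.......
.......
.......
..#####
...####
...####

Derivation:
Click 1 (4,2) count=1: revealed 1 new [(4,2)] -> total=1
Click 2 (5,6) count=0: revealed 12 new [(4,3) (4,4) (4,5) (4,6) (5,3) (5,4) (5,5) (5,6) (6,3) (6,4) (6,5) (6,6)] -> total=13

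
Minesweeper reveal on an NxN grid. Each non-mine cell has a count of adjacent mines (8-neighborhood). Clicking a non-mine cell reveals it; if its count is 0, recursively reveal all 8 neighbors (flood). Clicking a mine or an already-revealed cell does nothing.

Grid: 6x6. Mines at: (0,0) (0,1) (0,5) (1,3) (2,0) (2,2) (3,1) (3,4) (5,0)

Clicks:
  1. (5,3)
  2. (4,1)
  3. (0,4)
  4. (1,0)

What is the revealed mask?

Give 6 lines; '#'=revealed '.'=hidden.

Click 1 (5,3) count=0: revealed 10 new [(4,1) (4,2) (4,3) (4,4) (4,5) (5,1) (5,2) (5,3) (5,4) (5,5)] -> total=10
Click 2 (4,1) count=2: revealed 0 new [(none)] -> total=10
Click 3 (0,4) count=2: revealed 1 new [(0,4)] -> total=11
Click 4 (1,0) count=3: revealed 1 new [(1,0)] -> total=12

Answer: ....#.
#.....
......
......
.#####
.#####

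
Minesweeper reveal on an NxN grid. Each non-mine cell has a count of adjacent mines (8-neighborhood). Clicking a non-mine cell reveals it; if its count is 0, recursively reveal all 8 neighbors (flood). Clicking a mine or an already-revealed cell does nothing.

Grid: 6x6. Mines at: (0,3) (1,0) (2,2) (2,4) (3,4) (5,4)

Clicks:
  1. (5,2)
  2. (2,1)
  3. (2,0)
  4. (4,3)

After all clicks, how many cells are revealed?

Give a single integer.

Click 1 (5,2) count=0: revealed 14 new [(2,0) (2,1) (3,0) (3,1) (3,2) (3,3) (4,0) (4,1) (4,2) (4,3) (5,0) (5,1) (5,2) (5,3)] -> total=14
Click 2 (2,1) count=2: revealed 0 new [(none)] -> total=14
Click 3 (2,0) count=1: revealed 0 new [(none)] -> total=14
Click 4 (4,3) count=2: revealed 0 new [(none)] -> total=14

Answer: 14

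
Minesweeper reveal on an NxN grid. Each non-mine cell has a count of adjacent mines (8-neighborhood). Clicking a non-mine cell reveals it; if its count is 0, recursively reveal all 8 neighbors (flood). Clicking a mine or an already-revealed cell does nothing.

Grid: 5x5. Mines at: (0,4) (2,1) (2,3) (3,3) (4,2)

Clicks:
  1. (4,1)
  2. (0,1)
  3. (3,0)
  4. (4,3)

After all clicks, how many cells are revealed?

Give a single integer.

Answer: 11

Derivation:
Click 1 (4,1) count=1: revealed 1 new [(4,1)] -> total=1
Click 2 (0,1) count=0: revealed 8 new [(0,0) (0,1) (0,2) (0,3) (1,0) (1,1) (1,2) (1,3)] -> total=9
Click 3 (3,0) count=1: revealed 1 new [(3,0)] -> total=10
Click 4 (4,3) count=2: revealed 1 new [(4,3)] -> total=11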